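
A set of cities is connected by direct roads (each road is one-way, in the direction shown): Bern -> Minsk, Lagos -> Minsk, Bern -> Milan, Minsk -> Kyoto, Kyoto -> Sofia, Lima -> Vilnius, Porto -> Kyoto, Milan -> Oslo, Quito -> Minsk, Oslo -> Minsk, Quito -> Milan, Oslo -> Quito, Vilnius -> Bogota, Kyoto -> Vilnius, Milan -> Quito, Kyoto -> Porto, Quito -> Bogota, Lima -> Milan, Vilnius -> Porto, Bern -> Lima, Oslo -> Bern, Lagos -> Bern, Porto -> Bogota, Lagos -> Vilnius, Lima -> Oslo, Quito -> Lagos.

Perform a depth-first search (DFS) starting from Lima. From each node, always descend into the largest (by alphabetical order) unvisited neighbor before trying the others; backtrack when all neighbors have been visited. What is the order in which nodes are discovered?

Lima, Vilnius, Porto, Kyoto, Sofia, Bogota, Oslo, Quito, Minsk, Milan, Lagos, Bern

Visit Lima
Lima → Vilnius
Vilnius → Porto
Porto → Kyoto
Kyoto → Sofia
Porto → Bogota
Lima → Oslo
Oslo → Quito
Quito → Minsk
Quito → Milan
Quito → Lagos
Lagos → Bern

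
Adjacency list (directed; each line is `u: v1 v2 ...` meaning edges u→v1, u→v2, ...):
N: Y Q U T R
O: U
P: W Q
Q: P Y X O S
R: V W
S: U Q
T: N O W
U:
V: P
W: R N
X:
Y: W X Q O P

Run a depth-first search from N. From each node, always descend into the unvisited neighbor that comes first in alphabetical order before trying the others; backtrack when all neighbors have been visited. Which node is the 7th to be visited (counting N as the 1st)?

R

Visit N
N → Q
Q → O
O → U
Q → P
P → W
W → R
R → V
Q → S
Q → X
Q → Y
N → T

Visit order: N, Q, O, U, P, W, R, V, S, X, Y, T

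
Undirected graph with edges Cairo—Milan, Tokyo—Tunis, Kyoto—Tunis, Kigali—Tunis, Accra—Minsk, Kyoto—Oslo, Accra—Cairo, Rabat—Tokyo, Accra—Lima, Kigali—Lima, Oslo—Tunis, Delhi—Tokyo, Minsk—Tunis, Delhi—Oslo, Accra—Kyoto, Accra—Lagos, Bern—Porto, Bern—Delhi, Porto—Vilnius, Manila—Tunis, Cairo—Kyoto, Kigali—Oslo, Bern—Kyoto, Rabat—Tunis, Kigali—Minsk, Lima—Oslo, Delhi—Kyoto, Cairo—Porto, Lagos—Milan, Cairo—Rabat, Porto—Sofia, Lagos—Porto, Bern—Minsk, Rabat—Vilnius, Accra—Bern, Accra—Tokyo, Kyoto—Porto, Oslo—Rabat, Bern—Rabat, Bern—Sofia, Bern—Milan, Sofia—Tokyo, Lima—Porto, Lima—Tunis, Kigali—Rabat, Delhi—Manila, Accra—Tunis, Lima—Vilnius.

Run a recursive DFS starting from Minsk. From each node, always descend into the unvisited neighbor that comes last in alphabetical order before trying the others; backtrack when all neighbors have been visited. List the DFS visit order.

Visit Minsk
Minsk → Tunis
Tunis → Tokyo
Tokyo → Sofia
Sofia → Porto
Porto → Vilnius
Vilnius → Rabat
Rabat → Oslo
Oslo → Lima
Lima → Kigali
Lima → Accra
Accra → Lagos
Lagos → Milan
Milan → Cairo
Cairo → Kyoto
Kyoto → Delhi
Delhi → Manila
Delhi → Bern

Minsk → Tunis → Tokyo → Sofia → Porto → Vilnius → Rabat → Oslo → Lima → Kigali → Accra → Lagos → Milan → Cairo → Kyoto → Delhi → Manila → Bern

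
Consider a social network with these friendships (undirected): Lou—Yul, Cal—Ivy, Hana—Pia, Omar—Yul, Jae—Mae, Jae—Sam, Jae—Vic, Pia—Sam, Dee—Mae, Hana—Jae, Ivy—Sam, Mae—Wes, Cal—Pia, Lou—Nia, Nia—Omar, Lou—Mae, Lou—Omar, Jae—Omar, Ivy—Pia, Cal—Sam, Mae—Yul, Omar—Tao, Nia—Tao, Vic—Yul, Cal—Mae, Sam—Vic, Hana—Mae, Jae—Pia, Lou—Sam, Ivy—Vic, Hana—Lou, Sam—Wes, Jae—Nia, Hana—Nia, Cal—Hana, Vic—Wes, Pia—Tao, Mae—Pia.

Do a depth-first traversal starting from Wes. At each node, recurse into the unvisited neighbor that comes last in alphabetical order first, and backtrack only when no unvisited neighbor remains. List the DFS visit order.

Visit Wes
Wes → Vic
Vic → Yul
Yul → Omar
Omar → Tao
Tao → Pia
Pia → Sam
Sam → Lou
Lou → Nia
Nia → Jae
Jae → Mae
Mae → Hana
Hana → Cal
Cal → Ivy
Mae → Dee

Wes → Vic → Yul → Omar → Tao → Pia → Sam → Lou → Nia → Jae → Mae → Hana → Cal → Ivy → Dee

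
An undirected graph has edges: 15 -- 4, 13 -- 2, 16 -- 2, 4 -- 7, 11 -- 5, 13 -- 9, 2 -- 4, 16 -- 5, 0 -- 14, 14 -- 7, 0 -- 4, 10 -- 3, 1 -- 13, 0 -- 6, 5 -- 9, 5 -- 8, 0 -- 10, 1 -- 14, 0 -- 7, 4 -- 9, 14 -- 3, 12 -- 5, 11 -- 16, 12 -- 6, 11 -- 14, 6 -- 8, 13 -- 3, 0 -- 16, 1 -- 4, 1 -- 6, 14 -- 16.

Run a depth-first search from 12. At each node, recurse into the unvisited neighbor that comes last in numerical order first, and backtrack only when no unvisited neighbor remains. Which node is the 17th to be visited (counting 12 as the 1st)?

1

Visit 12
12 → 6
6 → 8
8 → 5
5 → 16
16 → 14
14 → 11
14 → 7
7 → 4
4 → 15
4 → 9
9 → 13
13 → 3
3 → 10
10 → 0
13 → 2
13 → 1

Visit order: 12, 6, 8, 5, 16, 14, 11, 7, 4, 15, 9, 13, 3, 10, 0, 2, 1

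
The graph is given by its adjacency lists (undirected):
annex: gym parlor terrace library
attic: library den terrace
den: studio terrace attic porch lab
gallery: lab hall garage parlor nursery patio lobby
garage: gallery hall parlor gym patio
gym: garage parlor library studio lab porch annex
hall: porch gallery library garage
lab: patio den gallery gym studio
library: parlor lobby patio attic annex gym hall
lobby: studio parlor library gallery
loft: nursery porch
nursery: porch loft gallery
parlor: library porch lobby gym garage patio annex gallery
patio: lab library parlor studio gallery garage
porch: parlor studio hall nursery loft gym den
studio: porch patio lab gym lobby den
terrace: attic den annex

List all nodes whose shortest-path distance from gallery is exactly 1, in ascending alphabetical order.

Level 0: gallery
Level 1: garage, hall, lab, lobby, nursery, parlor, patio
Level 2: annex, den, gym, library, loft, porch, studio
Level 3: attic, terrace

garage, hall, lab, lobby, nursery, parlor, patio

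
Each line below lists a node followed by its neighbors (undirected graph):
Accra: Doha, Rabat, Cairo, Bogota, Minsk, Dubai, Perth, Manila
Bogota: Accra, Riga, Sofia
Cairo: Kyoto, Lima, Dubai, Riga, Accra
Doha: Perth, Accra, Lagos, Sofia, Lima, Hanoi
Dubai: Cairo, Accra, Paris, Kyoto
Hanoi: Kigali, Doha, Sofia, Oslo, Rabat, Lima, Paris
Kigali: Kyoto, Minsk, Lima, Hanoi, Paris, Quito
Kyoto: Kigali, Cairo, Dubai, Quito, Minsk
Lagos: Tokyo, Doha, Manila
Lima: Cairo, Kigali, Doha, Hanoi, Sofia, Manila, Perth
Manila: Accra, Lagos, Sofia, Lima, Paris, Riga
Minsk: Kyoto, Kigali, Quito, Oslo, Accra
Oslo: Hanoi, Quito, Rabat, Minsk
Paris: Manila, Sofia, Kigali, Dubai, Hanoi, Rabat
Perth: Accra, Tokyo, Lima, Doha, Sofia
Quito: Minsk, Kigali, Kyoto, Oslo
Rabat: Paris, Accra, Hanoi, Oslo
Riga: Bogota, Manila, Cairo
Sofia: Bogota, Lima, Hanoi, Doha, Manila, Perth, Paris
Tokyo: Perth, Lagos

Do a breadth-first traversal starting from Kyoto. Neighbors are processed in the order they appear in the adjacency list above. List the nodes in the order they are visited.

Kyoto -> Kigali -> Cairo -> Dubai -> Quito -> Minsk -> Lima -> Hanoi -> Paris -> Riga -> Accra -> Oslo -> Doha -> Sofia -> Manila -> Perth -> Rabat -> Bogota -> Lagos -> Tokyo

Visit Kyoto; enqueue Kigali, Cairo, Dubai, Quito, Minsk → queue [Kigali, Cairo, Dubai, Quito, Minsk]
Visit Kigali; enqueue Lima, Hanoi, Paris → queue [Cairo, Dubai, Quito, Minsk, Lima, Hanoi, Paris]
Visit Cairo; enqueue Riga, Accra → queue [Dubai, Quito, Minsk, Lima, Hanoi, Paris, Riga, Accra]
Visit Dubai → queue [Quito, Minsk, Lima, Hanoi, Paris, Riga, Accra]
Visit Quito; enqueue Oslo → queue [Minsk, Lima, Hanoi, Paris, Riga, Accra, Oslo]
Visit Minsk → queue [Lima, Hanoi, Paris, Riga, Accra, Oslo]
Visit Lima; enqueue Doha, Sofia, Manila, Perth → queue [Hanoi, Paris, Riga, Accra, Oslo, Doha, Sofia, Manila, Perth]
Visit Hanoi; enqueue Rabat → queue [Paris, Riga, Accra, Oslo, Doha, Sofia, Manila, Perth, Rabat]
Visit Paris → queue [Riga, Accra, Oslo, Doha, Sofia, Manila, Perth, Rabat]
Visit Riga; enqueue Bogota → queue [Accra, Oslo, Doha, Sofia, Manila, Perth, Rabat, Bogota]
Visit Accra → queue [Oslo, Doha, Sofia, Manila, Perth, Rabat, Bogota]
Visit Oslo → queue [Doha, Sofia, Manila, Perth, Rabat, Bogota]
Visit Doha; enqueue Lagos → queue [Sofia, Manila, Perth, Rabat, Bogota, Lagos]
Visit Sofia → queue [Manila, Perth, Rabat, Bogota, Lagos]
Visit Manila → queue [Perth, Rabat, Bogota, Lagos]
Visit Perth; enqueue Tokyo → queue [Rabat, Bogota, Lagos, Tokyo]
Visit Rabat → queue [Bogota, Lagos, Tokyo]
Visit Bogota → queue [Lagos, Tokyo]
Visit Lagos → queue [Tokyo]
Visit Tokyo → queue []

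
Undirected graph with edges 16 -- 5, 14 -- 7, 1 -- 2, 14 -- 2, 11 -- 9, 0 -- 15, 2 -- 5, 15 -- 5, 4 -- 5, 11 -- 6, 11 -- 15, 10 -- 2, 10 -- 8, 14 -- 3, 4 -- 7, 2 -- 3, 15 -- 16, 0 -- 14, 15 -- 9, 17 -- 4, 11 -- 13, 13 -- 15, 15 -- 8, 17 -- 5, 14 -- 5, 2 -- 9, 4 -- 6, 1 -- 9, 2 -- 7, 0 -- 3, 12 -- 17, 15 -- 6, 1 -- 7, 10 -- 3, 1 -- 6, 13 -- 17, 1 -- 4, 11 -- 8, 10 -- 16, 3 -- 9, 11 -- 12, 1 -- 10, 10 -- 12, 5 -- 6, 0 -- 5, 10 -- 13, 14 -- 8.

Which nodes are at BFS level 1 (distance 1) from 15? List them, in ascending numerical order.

Level 0: 15
Level 1: 0, 5, 6, 8, 9, 11, 13, 16
Level 2: 1, 2, 3, 4, 10, 12, 14, 17
Level 3: 7

0, 5, 6, 8, 9, 11, 13, 16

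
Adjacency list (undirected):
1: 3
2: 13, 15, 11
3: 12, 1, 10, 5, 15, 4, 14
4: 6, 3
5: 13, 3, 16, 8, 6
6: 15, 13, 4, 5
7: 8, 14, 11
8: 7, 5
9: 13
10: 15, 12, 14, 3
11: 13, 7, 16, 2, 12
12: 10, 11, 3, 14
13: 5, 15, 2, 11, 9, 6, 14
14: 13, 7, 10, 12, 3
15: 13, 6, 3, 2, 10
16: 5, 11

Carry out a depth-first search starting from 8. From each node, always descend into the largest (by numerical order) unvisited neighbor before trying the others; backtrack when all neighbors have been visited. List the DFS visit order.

8, 7, 14, 13, 15, 10, 12, 11, 16, 5, 6, 4, 3, 1, 2, 9

Visit 8
8 → 7
7 → 14
14 → 13
13 → 15
15 → 10
10 → 12
12 → 11
11 → 16
16 → 5
5 → 6
6 → 4
4 → 3
3 → 1
11 → 2
13 → 9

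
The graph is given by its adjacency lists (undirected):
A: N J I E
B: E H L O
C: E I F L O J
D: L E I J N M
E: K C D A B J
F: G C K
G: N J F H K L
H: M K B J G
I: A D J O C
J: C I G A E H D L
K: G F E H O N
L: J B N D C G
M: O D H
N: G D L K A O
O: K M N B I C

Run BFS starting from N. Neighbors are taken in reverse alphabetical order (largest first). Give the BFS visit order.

N, O, L, K, G, D, A, M, I, C, B, J, H, F, E

Visit N; enqueue O, L, K, G, D, A → queue [O, L, K, G, D, A]
Visit O; enqueue M, I, C, B → queue [L, K, G, D, A, M, I, C, B]
Visit L; enqueue J → queue [K, G, D, A, M, I, C, B, J]
Visit K; enqueue H, F, E → queue [G, D, A, M, I, C, B, J, H, F, E]
Visit G → queue [D, A, M, I, C, B, J, H, F, E]
Visit D → queue [A, M, I, C, B, J, H, F, E]
Visit A → queue [M, I, C, B, J, H, F, E]
Visit M → queue [I, C, B, J, H, F, E]
Visit I → queue [C, B, J, H, F, E]
Visit C → queue [B, J, H, F, E]
Visit B → queue [J, H, F, E]
Visit J → queue [H, F, E]
Visit H → queue [F, E]
Visit F → queue [E]
Visit E → queue []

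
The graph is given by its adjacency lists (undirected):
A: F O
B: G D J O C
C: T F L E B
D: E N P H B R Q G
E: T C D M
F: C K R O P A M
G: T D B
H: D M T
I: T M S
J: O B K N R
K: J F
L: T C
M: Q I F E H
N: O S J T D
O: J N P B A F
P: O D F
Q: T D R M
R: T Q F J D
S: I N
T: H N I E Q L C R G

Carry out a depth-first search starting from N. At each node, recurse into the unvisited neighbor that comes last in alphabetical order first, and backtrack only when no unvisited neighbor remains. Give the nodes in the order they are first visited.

Visit N
N → T
T → R
R → Q
Q → M
M → I
I → S
M → H
H → D
D → P
P → O
O → J
J → K
K → F
F → C
C → L
C → E
C → B
B → G
F → A

N -> T -> R -> Q -> M -> I -> S -> H -> D -> P -> O -> J -> K -> F -> C -> L -> E -> B -> G -> A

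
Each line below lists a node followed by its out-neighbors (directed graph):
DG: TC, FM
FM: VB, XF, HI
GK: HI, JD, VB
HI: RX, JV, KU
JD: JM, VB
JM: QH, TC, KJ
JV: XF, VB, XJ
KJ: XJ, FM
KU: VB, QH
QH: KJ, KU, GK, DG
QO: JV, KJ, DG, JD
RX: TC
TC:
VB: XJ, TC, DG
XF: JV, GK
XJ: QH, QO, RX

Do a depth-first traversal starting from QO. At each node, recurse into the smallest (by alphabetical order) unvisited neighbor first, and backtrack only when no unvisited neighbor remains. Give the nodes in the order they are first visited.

Visit QO
QO → DG
DG → FM
FM → HI
HI → JV
JV → VB
VB → TC
VB → XJ
XJ → QH
QH → GK
GK → JD
JD → JM
JM → KJ
QH → KU
XJ → RX
JV → XF

QO → DG → FM → HI → JV → VB → TC → XJ → QH → GK → JD → JM → KJ → KU → RX → XF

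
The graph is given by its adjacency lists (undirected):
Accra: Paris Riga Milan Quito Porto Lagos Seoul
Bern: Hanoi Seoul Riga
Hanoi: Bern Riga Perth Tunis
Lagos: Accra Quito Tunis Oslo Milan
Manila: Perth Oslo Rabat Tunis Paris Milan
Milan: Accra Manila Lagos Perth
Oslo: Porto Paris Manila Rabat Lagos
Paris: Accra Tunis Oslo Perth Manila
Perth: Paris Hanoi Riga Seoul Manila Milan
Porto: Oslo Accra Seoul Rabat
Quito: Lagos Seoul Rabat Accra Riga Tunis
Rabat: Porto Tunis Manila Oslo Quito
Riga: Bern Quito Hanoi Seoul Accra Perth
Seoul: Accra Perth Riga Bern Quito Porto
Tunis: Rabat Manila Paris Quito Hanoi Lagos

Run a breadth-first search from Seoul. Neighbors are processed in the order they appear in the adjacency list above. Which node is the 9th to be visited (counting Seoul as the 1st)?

Milan

Visit Seoul; enqueue Accra, Perth, Riga, Bern, Quito, Porto → queue [Accra, Perth, Riga, Bern, Quito, Porto]
Visit Accra; enqueue Paris, Milan, Lagos → queue [Perth, Riga, Bern, Quito, Porto, Paris, Milan, Lagos]
Visit Perth; enqueue Hanoi, Manila → queue [Riga, Bern, Quito, Porto, Paris, Milan, Lagos, Hanoi, Manila]
Visit Riga → queue [Bern, Quito, Porto, Paris, Milan, Lagos, Hanoi, Manila]
Visit Bern → queue [Quito, Porto, Paris, Milan, Lagos, Hanoi, Manila]
Visit Quito; enqueue Rabat, Tunis → queue [Porto, Paris, Milan, Lagos, Hanoi, Manila, Rabat, Tunis]
Visit Porto; enqueue Oslo → queue [Paris, Milan, Lagos, Hanoi, Manila, Rabat, Tunis, Oslo]
Visit Paris → queue [Milan, Lagos, Hanoi, Manila, Rabat, Tunis, Oslo]
Visit Milan → queue [Lagos, Hanoi, Manila, Rabat, Tunis, Oslo]
Visit Lagos → queue [Hanoi, Manila, Rabat, Tunis, Oslo]
Visit Hanoi → queue [Manila, Rabat, Tunis, Oslo]
Visit Manila → queue [Rabat, Tunis, Oslo]
Visit Rabat → queue [Tunis, Oslo]
Visit Tunis → queue [Oslo]
Visit Oslo → queue []

Visit order: Seoul, Accra, Perth, Riga, Bern, Quito, Porto, Paris, Milan, Lagos, Hanoi, Manila, Rabat, Tunis, Oslo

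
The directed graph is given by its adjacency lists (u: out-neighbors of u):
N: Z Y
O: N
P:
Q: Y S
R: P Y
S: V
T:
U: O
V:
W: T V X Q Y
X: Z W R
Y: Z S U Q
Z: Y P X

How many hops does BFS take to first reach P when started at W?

3

Level 0: W
Level 1: Q, T, V, X, Y
Level 2: R, S, U, Z
Level 3: O, P
Level 4: N
P first appears at level 3.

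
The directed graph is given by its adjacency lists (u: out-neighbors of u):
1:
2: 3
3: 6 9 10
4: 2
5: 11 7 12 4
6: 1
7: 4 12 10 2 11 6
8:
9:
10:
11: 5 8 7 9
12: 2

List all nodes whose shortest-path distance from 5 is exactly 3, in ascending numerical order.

1, 3

Level 0: 5
Level 1: 4, 7, 11, 12
Level 2: 2, 6, 8, 9, 10
Level 3: 1, 3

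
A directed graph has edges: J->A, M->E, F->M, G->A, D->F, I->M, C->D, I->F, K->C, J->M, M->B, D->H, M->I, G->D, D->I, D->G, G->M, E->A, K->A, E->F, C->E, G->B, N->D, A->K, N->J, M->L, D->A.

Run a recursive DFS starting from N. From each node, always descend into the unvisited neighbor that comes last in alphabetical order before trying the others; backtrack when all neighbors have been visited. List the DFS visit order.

Visit N
N → J
J → M
M → L
M → I
I → F
M → E
E → A
A → K
K → C
C → D
D → H
D → G
G → B

N, J, M, L, I, F, E, A, K, C, D, H, G, B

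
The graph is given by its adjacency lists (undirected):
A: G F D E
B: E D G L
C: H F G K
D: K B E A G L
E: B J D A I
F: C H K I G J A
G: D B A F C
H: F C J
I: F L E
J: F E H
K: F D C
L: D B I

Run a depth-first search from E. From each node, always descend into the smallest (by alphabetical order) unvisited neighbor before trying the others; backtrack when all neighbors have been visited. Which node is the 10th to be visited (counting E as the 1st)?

I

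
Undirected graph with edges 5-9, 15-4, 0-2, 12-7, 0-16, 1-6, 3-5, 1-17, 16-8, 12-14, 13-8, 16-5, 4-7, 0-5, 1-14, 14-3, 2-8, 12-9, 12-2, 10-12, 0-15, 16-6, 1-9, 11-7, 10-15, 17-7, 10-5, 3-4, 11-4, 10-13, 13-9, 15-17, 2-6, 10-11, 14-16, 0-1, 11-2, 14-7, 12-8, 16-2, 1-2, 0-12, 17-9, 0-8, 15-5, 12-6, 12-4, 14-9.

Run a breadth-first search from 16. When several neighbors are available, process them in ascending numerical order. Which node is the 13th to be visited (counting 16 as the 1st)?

Visit 16; enqueue 0, 2, 5, 6, 8, 14 → queue [0, 2, 5, 6, 8, 14]
Visit 0; enqueue 1, 12, 15 → queue [2, 5, 6, 8, 14, 1, 12, 15]
Visit 2; enqueue 11 → queue [5, 6, 8, 14, 1, 12, 15, 11]
Visit 5; enqueue 3, 9, 10 → queue [6, 8, 14, 1, 12, 15, 11, 3, 9, 10]
Visit 6 → queue [8, 14, 1, 12, 15, 11, 3, 9, 10]
Visit 8; enqueue 13 → queue [14, 1, 12, 15, 11, 3, 9, 10, 13]
Visit 14; enqueue 7 → queue [1, 12, 15, 11, 3, 9, 10, 13, 7]
Visit 1; enqueue 17 → queue [12, 15, 11, 3, 9, 10, 13, 7, 17]
Visit 12; enqueue 4 → queue [15, 11, 3, 9, 10, 13, 7, 17, 4]
Visit 15 → queue [11, 3, 9, 10, 13, 7, 17, 4]
Visit 11 → queue [3, 9, 10, 13, 7, 17, 4]
Visit 3 → queue [9, 10, 13, 7, 17, 4]
Visit 9 → queue [10, 13, 7, 17, 4]
Visit 10 → queue [13, 7, 17, 4]
Visit 13 → queue [7, 17, 4]
Visit 7 → queue [17, 4]
Visit 17 → queue [4]
Visit 4 → queue []

Visit order: 16, 0, 2, 5, 6, 8, 14, 1, 12, 15, 11, 3, 9, 10, 13, 7, 17, 4

9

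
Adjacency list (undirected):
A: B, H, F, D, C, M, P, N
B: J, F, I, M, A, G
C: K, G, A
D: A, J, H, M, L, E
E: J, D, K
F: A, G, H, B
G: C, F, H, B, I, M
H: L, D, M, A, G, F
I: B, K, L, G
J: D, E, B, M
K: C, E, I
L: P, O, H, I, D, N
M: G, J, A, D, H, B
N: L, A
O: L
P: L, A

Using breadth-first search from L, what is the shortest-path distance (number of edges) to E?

2

Level 0: L
Level 1: D, H, I, N, O, P
Level 2: A, B, E, F, G, J, K, M
Level 3: C
E first appears at level 2.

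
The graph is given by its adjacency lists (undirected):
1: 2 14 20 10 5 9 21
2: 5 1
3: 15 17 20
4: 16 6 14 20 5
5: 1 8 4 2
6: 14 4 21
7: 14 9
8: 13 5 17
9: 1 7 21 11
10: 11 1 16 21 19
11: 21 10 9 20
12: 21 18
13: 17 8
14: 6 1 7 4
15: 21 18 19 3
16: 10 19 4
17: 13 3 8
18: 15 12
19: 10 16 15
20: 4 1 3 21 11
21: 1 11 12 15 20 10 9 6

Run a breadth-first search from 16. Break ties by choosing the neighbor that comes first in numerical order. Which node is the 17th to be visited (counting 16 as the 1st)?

Visit 16; enqueue 4, 10, 19 → queue [4, 10, 19]
Visit 4; enqueue 5, 6, 14, 20 → queue [10, 19, 5, 6, 14, 20]
Visit 10; enqueue 1, 11, 21 → queue [19, 5, 6, 14, 20, 1, 11, 21]
Visit 19; enqueue 15 → queue [5, 6, 14, 20, 1, 11, 21, 15]
Visit 5; enqueue 2, 8 → queue [6, 14, 20, 1, 11, 21, 15, 2, 8]
Visit 6 → queue [14, 20, 1, 11, 21, 15, 2, 8]
Visit 14; enqueue 7 → queue [20, 1, 11, 21, 15, 2, 8, 7]
Visit 20; enqueue 3 → queue [1, 11, 21, 15, 2, 8, 7, 3]
Visit 1; enqueue 9 → queue [11, 21, 15, 2, 8, 7, 3, 9]
Visit 11 → queue [21, 15, 2, 8, 7, 3, 9]
Visit 21; enqueue 12 → queue [15, 2, 8, 7, 3, 9, 12]
Visit 15; enqueue 18 → queue [2, 8, 7, 3, 9, 12, 18]
Visit 2 → queue [8, 7, 3, 9, 12, 18]
Visit 8; enqueue 13, 17 → queue [7, 3, 9, 12, 18, 13, 17]
Visit 7 → queue [3, 9, 12, 18, 13, 17]
Visit 3 → queue [9, 12, 18, 13, 17]
Visit 9 → queue [12, 18, 13, 17]
Visit 12 → queue [18, 13, 17]
Visit 18 → queue [13, 17]
Visit 13 → queue [17]
Visit 17 → queue []

Visit order: 16, 4, 10, 19, 5, 6, 14, 20, 1, 11, 21, 15, 2, 8, 7, 3, 9, 12, 18, 13, 17

9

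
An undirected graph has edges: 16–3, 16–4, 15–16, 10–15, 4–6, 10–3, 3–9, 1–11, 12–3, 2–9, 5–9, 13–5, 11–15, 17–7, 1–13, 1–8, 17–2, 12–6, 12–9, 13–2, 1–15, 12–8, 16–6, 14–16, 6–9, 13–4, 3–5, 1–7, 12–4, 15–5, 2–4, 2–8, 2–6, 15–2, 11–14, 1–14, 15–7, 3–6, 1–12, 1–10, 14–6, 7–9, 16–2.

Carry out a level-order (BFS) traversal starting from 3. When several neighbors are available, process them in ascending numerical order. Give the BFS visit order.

3 5 6 9 10 12 16 13 15 2 4 14 7 1 8 11 17

Visit 3; enqueue 5, 6, 9, 10, 12, 16 → queue [5, 6, 9, 10, 12, 16]
Visit 5; enqueue 13, 15 → queue [6, 9, 10, 12, 16, 13, 15]
Visit 6; enqueue 2, 4, 14 → queue [9, 10, 12, 16, 13, 15, 2, 4, 14]
Visit 9; enqueue 7 → queue [10, 12, 16, 13, 15, 2, 4, 14, 7]
Visit 10; enqueue 1 → queue [12, 16, 13, 15, 2, 4, 14, 7, 1]
Visit 12; enqueue 8 → queue [16, 13, 15, 2, 4, 14, 7, 1, 8]
Visit 16 → queue [13, 15, 2, 4, 14, 7, 1, 8]
Visit 13 → queue [15, 2, 4, 14, 7, 1, 8]
Visit 15; enqueue 11 → queue [2, 4, 14, 7, 1, 8, 11]
Visit 2; enqueue 17 → queue [4, 14, 7, 1, 8, 11, 17]
Visit 4 → queue [14, 7, 1, 8, 11, 17]
Visit 14 → queue [7, 1, 8, 11, 17]
Visit 7 → queue [1, 8, 11, 17]
Visit 1 → queue [8, 11, 17]
Visit 8 → queue [11, 17]
Visit 11 → queue [17]
Visit 17 → queue []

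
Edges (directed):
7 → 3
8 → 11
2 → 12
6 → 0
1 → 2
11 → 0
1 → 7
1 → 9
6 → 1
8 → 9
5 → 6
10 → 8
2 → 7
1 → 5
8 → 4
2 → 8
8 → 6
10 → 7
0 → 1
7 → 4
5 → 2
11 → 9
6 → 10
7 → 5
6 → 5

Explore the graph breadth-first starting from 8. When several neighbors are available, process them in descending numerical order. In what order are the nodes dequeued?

Visit 8; enqueue 11, 9, 6, 4 → queue [11, 9, 6, 4]
Visit 11; enqueue 0 → queue [9, 6, 4, 0]
Visit 9 → queue [6, 4, 0]
Visit 6; enqueue 10, 5, 1 → queue [4, 0, 10, 5, 1]
Visit 4 → queue [0, 10, 5, 1]
Visit 0 → queue [10, 5, 1]
Visit 10; enqueue 7 → queue [5, 1, 7]
Visit 5; enqueue 2 → queue [1, 7, 2]
Visit 1 → queue [7, 2]
Visit 7; enqueue 3 → queue [2, 3]
Visit 2; enqueue 12 → queue [3, 12]
Visit 3 → queue [12]
Visit 12 → queue []

8, 11, 9, 6, 4, 0, 10, 5, 1, 7, 2, 3, 12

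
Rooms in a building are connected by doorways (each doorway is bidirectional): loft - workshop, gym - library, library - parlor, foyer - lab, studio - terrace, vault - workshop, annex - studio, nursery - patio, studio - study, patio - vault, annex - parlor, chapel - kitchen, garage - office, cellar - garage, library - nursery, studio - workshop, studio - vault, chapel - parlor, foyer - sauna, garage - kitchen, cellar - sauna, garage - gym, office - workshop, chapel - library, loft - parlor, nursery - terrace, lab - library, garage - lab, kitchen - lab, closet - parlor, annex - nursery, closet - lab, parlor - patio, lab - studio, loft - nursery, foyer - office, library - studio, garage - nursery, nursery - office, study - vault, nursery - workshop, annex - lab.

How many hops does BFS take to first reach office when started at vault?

Level 0: vault
Level 1: patio, studio, study, workshop
Level 2: annex, lab, library, loft, nursery, office, parlor, terrace
Level 3: chapel, closet, foyer, garage, gym, kitchen
Level 4: cellar, sauna
office first appears at level 2.

2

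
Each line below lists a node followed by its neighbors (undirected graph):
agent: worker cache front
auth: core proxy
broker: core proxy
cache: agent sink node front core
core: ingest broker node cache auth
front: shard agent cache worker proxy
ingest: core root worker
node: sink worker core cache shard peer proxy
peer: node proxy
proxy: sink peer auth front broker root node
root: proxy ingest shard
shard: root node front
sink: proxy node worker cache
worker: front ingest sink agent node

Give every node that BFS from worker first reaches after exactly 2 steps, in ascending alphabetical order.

Level 0: worker
Level 1: agent, front, ingest, node, sink
Level 2: cache, core, peer, proxy, root, shard
Level 3: auth, broker

cache, core, peer, proxy, root, shard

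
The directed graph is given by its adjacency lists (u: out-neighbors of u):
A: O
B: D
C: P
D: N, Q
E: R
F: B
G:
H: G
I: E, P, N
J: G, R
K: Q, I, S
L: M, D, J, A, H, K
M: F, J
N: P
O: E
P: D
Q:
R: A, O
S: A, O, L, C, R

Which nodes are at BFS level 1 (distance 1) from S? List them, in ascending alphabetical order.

Level 0: S
Level 1: A, C, L, O, R
Level 2: D, E, H, J, K, M, P
Level 3: F, G, I, N, Q
Level 4: B

A, C, L, O, R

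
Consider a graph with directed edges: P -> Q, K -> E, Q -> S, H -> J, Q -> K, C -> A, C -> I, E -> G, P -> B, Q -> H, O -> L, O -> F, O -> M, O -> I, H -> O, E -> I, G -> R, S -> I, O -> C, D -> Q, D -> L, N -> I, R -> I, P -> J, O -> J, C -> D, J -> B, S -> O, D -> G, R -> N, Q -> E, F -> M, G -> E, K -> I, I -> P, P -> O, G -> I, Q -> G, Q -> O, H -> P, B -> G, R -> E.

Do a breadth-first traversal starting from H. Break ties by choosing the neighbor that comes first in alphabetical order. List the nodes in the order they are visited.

Visit H; enqueue J, O, P → queue [J, O, P]
Visit J; enqueue B → queue [O, P, B]
Visit O; enqueue C, F, I, L, M → queue [P, B, C, F, I, L, M]
Visit P; enqueue Q → queue [B, C, F, I, L, M, Q]
Visit B; enqueue G → queue [C, F, I, L, M, Q, G]
Visit C; enqueue A, D → queue [F, I, L, M, Q, G, A, D]
Visit F → queue [I, L, M, Q, G, A, D]
Visit I → queue [L, M, Q, G, A, D]
Visit L → queue [M, Q, G, A, D]
Visit M → queue [Q, G, A, D]
Visit Q; enqueue E, K, S → queue [G, A, D, E, K, S]
Visit G; enqueue R → queue [A, D, E, K, S, R]
Visit A → queue [D, E, K, S, R]
Visit D → queue [E, K, S, R]
Visit E → queue [K, S, R]
Visit K → queue [S, R]
Visit S → queue [R]
Visit R; enqueue N → queue [N]
Visit N → queue []

H J O P B C F I L M Q G A D E K S R N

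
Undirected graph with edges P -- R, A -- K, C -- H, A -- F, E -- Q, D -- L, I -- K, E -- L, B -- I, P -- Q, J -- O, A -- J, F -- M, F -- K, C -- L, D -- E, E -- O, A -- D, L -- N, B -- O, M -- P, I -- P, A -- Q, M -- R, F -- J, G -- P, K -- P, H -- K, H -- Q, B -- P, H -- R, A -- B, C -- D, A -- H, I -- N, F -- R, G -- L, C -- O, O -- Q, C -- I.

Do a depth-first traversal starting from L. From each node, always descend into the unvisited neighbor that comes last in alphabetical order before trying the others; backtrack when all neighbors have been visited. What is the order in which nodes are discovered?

L, N, I, P, R, M, F, K, H, Q, O, J, A, D, E, C, B, G

Visit L
L → N
N → I
I → P
P → R
R → M
M → F
F → K
K → H
H → Q
Q → O
O → J
J → A
A → D
D → E
D → C
A → B
P → G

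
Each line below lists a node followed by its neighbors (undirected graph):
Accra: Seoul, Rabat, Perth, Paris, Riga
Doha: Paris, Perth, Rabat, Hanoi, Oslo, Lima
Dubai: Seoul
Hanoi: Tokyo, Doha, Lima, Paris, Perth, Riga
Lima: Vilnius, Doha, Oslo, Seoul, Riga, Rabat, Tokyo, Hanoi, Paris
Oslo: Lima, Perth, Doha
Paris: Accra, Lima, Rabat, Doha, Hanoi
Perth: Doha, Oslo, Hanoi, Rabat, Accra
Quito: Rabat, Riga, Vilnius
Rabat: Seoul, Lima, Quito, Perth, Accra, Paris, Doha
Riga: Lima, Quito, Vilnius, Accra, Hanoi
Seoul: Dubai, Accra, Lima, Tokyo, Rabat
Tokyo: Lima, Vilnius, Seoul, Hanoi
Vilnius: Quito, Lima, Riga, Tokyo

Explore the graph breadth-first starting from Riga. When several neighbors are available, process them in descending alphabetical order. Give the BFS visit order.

Visit Riga; enqueue Vilnius, Quito, Lima, Hanoi, Accra → queue [Vilnius, Quito, Lima, Hanoi, Accra]
Visit Vilnius; enqueue Tokyo → queue [Quito, Lima, Hanoi, Accra, Tokyo]
Visit Quito; enqueue Rabat → queue [Lima, Hanoi, Accra, Tokyo, Rabat]
Visit Lima; enqueue Seoul, Paris, Oslo, Doha → queue [Hanoi, Accra, Tokyo, Rabat, Seoul, Paris, Oslo, Doha]
Visit Hanoi; enqueue Perth → queue [Accra, Tokyo, Rabat, Seoul, Paris, Oslo, Doha, Perth]
Visit Accra → queue [Tokyo, Rabat, Seoul, Paris, Oslo, Doha, Perth]
Visit Tokyo → queue [Rabat, Seoul, Paris, Oslo, Doha, Perth]
Visit Rabat → queue [Seoul, Paris, Oslo, Doha, Perth]
Visit Seoul; enqueue Dubai → queue [Paris, Oslo, Doha, Perth, Dubai]
Visit Paris → queue [Oslo, Doha, Perth, Dubai]
Visit Oslo → queue [Doha, Perth, Dubai]
Visit Doha → queue [Perth, Dubai]
Visit Perth → queue [Dubai]
Visit Dubai → queue []

Riga Vilnius Quito Lima Hanoi Accra Tokyo Rabat Seoul Paris Oslo Doha Perth Dubai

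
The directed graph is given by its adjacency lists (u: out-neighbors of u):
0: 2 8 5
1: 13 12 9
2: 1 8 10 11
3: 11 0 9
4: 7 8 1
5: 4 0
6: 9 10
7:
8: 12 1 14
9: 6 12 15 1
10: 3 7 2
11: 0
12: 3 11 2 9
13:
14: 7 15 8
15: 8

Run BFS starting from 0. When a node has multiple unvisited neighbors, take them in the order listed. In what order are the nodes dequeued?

0 -> 2 -> 8 -> 5 -> 1 -> 10 -> 11 -> 12 -> 14 -> 4 -> 13 -> 9 -> 3 -> 7 -> 15 -> 6

Visit 0; enqueue 2, 8, 5 → queue [2, 8, 5]
Visit 2; enqueue 1, 10, 11 → queue [8, 5, 1, 10, 11]
Visit 8; enqueue 12, 14 → queue [5, 1, 10, 11, 12, 14]
Visit 5; enqueue 4 → queue [1, 10, 11, 12, 14, 4]
Visit 1; enqueue 13, 9 → queue [10, 11, 12, 14, 4, 13, 9]
Visit 10; enqueue 3, 7 → queue [11, 12, 14, 4, 13, 9, 3, 7]
Visit 11 → queue [12, 14, 4, 13, 9, 3, 7]
Visit 12 → queue [14, 4, 13, 9, 3, 7]
Visit 14; enqueue 15 → queue [4, 13, 9, 3, 7, 15]
Visit 4 → queue [13, 9, 3, 7, 15]
Visit 13 → queue [9, 3, 7, 15]
Visit 9; enqueue 6 → queue [3, 7, 15, 6]
Visit 3 → queue [7, 15, 6]
Visit 7 → queue [15, 6]
Visit 15 → queue [6]
Visit 6 → queue []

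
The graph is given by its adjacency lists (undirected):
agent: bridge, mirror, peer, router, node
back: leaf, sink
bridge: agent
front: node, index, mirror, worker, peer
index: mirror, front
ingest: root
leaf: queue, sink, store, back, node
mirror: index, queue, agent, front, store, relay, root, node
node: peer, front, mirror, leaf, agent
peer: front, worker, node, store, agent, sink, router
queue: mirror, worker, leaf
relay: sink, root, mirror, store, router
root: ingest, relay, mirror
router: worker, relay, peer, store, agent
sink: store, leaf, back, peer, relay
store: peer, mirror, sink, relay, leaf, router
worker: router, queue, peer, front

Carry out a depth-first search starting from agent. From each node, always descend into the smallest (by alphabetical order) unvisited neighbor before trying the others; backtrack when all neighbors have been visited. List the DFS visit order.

agent, bridge, mirror, front, index, node, leaf, back, sink, peer, router, relay, root, ingest, store, worker, queue

Visit agent
agent → bridge
agent → mirror
mirror → front
front → index
front → node
node → leaf
leaf → back
back → sink
sink → peer
peer → router
router → relay
relay → root
root → ingest
relay → store
router → worker
worker → queue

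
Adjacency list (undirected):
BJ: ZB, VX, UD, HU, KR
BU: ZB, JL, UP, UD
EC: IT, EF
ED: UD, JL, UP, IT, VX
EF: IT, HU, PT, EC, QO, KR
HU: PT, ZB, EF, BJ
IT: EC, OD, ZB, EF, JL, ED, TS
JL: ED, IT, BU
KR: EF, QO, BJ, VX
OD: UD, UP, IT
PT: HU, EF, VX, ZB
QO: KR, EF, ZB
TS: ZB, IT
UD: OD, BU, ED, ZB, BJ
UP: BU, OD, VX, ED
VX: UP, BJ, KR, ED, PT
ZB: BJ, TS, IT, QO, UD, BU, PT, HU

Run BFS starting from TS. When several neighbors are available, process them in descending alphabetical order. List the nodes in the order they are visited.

Visit TS; enqueue ZB, IT → queue [ZB, IT]
Visit ZB; enqueue UD, QO, PT, HU, BU, BJ → queue [IT, UD, QO, PT, HU, BU, BJ]
Visit IT; enqueue OD, JL, EF, ED, EC → queue [UD, QO, PT, HU, BU, BJ, OD, JL, EF, ED, EC]
Visit UD → queue [QO, PT, HU, BU, BJ, OD, JL, EF, ED, EC]
Visit QO; enqueue KR → queue [PT, HU, BU, BJ, OD, JL, EF, ED, EC, KR]
Visit PT; enqueue VX → queue [HU, BU, BJ, OD, JL, EF, ED, EC, KR, VX]
Visit HU → queue [BU, BJ, OD, JL, EF, ED, EC, KR, VX]
Visit BU; enqueue UP → queue [BJ, OD, JL, EF, ED, EC, KR, VX, UP]
Visit BJ → queue [OD, JL, EF, ED, EC, KR, VX, UP]
Visit OD → queue [JL, EF, ED, EC, KR, VX, UP]
Visit JL → queue [EF, ED, EC, KR, VX, UP]
Visit EF → queue [ED, EC, KR, VX, UP]
Visit ED → queue [EC, KR, VX, UP]
Visit EC → queue [KR, VX, UP]
Visit KR → queue [VX, UP]
Visit VX → queue [UP]
Visit UP → queue []

TS, ZB, IT, UD, QO, PT, HU, BU, BJ, OD, JL, EF, ED, EC, KR, VX, UP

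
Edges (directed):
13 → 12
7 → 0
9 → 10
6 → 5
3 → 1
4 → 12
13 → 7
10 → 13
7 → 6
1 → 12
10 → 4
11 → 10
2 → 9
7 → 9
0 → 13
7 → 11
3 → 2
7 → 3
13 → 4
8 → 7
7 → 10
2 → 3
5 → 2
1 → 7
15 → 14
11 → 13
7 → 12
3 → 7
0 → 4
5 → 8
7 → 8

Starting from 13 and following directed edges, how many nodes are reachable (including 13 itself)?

14

BFS from 13 visits: 13, 12, 7, 4, 11, 10, 9, 8, 6, 3, 0, 5, 2, 1
Reachable nodes: 14 of 16 total.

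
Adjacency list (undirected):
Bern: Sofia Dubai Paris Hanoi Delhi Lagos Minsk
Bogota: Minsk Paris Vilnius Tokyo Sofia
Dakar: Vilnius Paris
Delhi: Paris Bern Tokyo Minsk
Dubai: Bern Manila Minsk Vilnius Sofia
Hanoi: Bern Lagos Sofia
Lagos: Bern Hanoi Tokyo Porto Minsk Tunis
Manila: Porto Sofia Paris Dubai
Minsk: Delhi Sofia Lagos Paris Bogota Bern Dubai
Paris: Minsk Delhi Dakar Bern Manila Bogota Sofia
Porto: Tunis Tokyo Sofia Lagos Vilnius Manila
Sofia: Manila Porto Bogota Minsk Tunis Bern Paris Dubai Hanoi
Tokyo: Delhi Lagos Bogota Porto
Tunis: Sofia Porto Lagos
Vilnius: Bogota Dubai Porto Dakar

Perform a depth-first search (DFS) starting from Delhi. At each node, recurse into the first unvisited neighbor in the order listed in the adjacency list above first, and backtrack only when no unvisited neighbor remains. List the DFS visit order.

Delhi -> Paris -> Minsk -> Sofia -> Manila -> Porto -> Tunis -> Lagos -> Bern -> Dubai -> Vilnius -> Bogota -> Tokyo -> Dakar -> Hanoi

Visit Delhi
Delhi → Paris
Paris → Minsk
Minsk → Sofia
Sofia → Manila
Manila → Porto
Porto → Tunis
Tunis → Lagos
Lagos → Bern
Bern → Dubai
Dubai → Vilnius
Vilnius → Bogota
Bogota → Tokyo
Vilnius → Dakar
Bern → Hanoi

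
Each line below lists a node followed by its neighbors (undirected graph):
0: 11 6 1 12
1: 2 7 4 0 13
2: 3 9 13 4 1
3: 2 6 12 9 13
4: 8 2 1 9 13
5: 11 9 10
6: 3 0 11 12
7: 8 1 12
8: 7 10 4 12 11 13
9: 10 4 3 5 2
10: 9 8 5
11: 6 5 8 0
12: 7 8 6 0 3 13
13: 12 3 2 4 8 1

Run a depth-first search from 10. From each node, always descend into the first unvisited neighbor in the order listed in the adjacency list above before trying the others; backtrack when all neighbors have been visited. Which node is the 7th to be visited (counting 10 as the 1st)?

Visit 10
10 → 9
9 → 4
4 → 8
8 → 7
7 → 1
1 → 2
2 → 3
3 → 6
6 → 0
0 → 11
11 → 5
0 → 12
12 → 13

Visit order: 10, 9, 4, 8, 7, 1, 2, 3, 6, 0, 11, 5, 12, 13

2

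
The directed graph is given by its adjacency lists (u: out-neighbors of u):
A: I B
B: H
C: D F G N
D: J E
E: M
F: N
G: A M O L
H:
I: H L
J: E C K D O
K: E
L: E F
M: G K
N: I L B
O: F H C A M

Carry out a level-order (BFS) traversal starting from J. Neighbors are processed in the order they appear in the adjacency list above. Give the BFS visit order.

Visit J; enqueue E, C, K, D, O → queue [E, C, K, D, O]
Visit E; enqueue M → queue [C, K, D, O, M]
Visit C; enqueue F, G, N → queue [K, D, O, M, F, G, N]
Visit K → queue [D, O, M, F, G, N]
Visit D → queue [O, M, F, G, N]
Visit O; enqueue H, A → queue [M, F, G, N, H, A]
Visit M → queue [F, G, N, H, A]
Visit F → queue [G, N, H, A]
Visit G; enqueue L → queue [N, H, A, L]
Visit N; enqueue I, B → queue [H, A, L, I, B]
Visit H → queue [A, L, I, B]
Visit A → queue [L, I, B]
Visit L → queue [I, B]
Visit I → queue [B]
Visit B → queue []

J -> E -> C -> K -> D -> O -> M -> F -> G -> N -> H -> A -> L -> I -> B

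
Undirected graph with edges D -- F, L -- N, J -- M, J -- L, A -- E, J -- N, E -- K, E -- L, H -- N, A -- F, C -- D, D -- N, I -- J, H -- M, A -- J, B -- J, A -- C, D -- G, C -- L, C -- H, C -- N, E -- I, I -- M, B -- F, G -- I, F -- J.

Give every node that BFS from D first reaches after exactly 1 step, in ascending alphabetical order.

Level 0: D
Level 1: C, F, G, N
Level 2: A, B, H, I, J, L
Level 3: E, M
Level 4: K

C, F, G, N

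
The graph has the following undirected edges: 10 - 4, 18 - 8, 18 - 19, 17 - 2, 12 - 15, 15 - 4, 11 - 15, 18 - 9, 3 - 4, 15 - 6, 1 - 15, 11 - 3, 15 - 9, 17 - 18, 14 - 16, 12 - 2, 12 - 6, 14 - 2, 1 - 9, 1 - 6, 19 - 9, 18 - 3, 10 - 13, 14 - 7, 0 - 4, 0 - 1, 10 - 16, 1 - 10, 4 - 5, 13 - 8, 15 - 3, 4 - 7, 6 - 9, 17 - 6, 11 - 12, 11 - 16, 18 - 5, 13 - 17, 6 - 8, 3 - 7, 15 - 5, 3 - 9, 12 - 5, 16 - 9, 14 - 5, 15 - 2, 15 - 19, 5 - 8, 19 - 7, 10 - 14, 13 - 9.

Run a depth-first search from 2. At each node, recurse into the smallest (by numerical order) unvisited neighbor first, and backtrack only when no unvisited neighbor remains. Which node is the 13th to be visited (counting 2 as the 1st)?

14

Visit 2
2 → 12
12 → 5
5 → 4
4 → 0
0 → 1
1 → 6
6 → 8
8 → 13
13 → 9
9 → 3
3 → 7
7 → 14
14 → 10
10 → 16
16 → 11
11 → 15
15 → 19
19 → 18
18 → 17

Visit order: 2, 12, 5, 4, 0, 1, 6, 8, 13, 9, 3, 7, 14, 10, 16, 11, 15, 19, 18, 17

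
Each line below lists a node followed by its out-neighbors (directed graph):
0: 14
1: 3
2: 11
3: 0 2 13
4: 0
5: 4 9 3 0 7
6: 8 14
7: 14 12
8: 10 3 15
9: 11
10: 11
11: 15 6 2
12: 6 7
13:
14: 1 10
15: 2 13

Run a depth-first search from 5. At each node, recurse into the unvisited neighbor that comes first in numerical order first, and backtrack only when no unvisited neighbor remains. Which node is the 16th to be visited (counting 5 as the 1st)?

Visit 5
5 → 0
0 → 14
14 → 1
1 → 3
3 → 2
2 → 11
11 → 6
6 → 8
8 → 10
8 → 15
15 → 13
5 → 4
5 → 7
7 → 12
5 → 9

Visit order: 5, 0, 14, 1, 3, 2, 11, 6, 8, 10, 15, 13, 4, 7, 12, 9

9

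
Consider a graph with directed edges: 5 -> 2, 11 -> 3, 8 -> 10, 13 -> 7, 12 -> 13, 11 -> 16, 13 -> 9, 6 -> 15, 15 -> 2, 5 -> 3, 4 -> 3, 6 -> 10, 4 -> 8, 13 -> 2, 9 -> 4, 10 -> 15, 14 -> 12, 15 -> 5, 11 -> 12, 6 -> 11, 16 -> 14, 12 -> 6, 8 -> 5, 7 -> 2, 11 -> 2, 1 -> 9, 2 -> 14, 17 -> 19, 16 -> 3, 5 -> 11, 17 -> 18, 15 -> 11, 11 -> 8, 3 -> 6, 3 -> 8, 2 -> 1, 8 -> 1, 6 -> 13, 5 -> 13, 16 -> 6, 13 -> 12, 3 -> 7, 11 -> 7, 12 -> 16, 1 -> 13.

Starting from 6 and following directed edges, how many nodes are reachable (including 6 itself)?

BFS from 6 visits: 6, 15, 13, 11, 10, 5, 2, 12, 9, 7, 16, 8, 3, 14, 1, 4
Reachable nodes: 16 of 19 total.

16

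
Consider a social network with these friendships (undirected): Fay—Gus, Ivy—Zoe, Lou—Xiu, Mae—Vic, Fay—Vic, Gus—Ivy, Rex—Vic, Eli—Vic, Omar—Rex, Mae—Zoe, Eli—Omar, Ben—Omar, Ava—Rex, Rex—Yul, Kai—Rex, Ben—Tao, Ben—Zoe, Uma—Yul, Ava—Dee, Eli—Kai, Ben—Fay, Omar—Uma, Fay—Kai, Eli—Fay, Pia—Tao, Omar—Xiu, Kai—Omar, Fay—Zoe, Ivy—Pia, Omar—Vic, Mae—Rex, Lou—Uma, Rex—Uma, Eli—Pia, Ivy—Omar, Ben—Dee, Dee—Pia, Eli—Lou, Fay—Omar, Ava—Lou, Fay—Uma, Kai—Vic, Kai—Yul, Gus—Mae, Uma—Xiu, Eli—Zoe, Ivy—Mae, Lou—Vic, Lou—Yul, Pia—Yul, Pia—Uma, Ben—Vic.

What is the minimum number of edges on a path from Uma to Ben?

Level 0: Uma
Level 1: Fay, Lou, Omar, Pia, Rex, Xiu, Yul
Level 2: Ava, Ben, Dee, Eli, Gus, Ivy, Kai, Mae, Tao, Vic, Zoe
Ben first appears at level 2.

2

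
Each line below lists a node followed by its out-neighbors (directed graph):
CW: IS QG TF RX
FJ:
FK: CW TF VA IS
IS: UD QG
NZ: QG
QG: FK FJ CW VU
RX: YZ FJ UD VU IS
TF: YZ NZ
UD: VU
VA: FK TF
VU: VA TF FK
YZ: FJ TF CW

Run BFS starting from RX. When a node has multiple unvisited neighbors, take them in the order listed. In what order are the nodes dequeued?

Visit RX; enqueue YZ, FJ, UD, VU, IS → queue [YZ, FJ, UD, VU, IS]
Visit YZ; enqueue TF, CW → queue [FJ, UD, VU, IS, TF, CW]
Visit FJ → queue [UD, VU, IS, TF, CW]
Visit UD → queue [VU, IS, TF, CW]
Visit VU; enqueue VA, FK → queue [IS, TF, CW, VA, FK]
Visit IS; enqueue QG → queue [TF, CW, VA, FK, QG]
Visit TF; enqueue NZ → queue [CW, VA, FK, QG, NZ]
Visit CW → queue [VA, FK, QG, NZ]
Visit VA → queue [FK, QG, NZ]
Visit FK → queue [QG, NZ]
Visit QG → queue [NZ]
Visit NZ → queue []

RX YZ FJ UD VU IS TF CW VA FK QG NZ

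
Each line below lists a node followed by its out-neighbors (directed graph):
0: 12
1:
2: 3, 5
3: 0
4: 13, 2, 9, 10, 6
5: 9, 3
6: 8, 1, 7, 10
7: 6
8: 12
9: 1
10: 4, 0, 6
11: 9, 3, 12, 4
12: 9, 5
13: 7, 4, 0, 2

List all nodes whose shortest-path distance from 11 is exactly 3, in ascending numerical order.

Level 0: 11
Level 1: 3, 4, 9, 12
Level 2: 0, 1, 2, 5, 6, 10, 13
Level 3: 7, 8

7, 8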